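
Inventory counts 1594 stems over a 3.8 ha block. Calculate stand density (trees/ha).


Formula: Stand Density = N_trees / Area_ha
Density = 1594 trees / 3.8 ha
Density = 419 trees/ha

419


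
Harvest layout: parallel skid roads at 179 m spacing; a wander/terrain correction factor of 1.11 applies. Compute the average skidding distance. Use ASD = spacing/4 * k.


Formula: ASD = (spacing / 4) * correction
Uncorrected distance = spacing / 4 = 179 / 4 = 44.75 m
ASD = 44.75 * 1.11 = 50 m

50


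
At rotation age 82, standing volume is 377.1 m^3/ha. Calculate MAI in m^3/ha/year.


Formula: MAI = Total Volume / Stand Age
MAI = 377.1 m^3/ha / 82 years
MAI = 4.6 m^3/ha/year

4.6


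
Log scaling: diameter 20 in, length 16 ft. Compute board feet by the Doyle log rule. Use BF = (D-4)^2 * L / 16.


Doyle: BF = (D - 4)^2 * L / 16
Adjusted diameter = 20 - 4 = 16 in
(D-4)^2 = 16^2 = 256
BF = 256 * 16 / 16 = 256 BF

256


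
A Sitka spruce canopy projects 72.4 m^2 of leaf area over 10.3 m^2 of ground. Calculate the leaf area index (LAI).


Formula: LAI = total leaf area / ground area  (dimensionless)
LAI = 72.4 m^2 / 10.3 m^2
LAI = 7.03

7.03


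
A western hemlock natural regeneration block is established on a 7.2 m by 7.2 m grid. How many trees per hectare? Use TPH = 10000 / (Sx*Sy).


Formula: TPH = 10000 m^2/ha / (spacing_x * spacing_y)
Area per tree = 7.2 m * 7.2 m = 51.84 m^2
TPH = 10000 / 51.84 = 193 trees/ha

193


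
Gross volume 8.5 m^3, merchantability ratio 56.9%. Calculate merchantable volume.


Formula: MV = V_total * (merchantable_pct / 100)
Merchantable fraction = 56.9% / 100 = 0.569
MV = 8.5 m^3 * 0.569 = 4.837 m^3

4.837


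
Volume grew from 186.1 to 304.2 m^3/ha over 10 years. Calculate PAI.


Formula: PAI = (V_T2 - V_T1) / (T2 - T1)
Volume increment = 304.2 - 186.1 = 118.1 m^3/ha
PAI = 118.1 / 10 = 11.81 m^3/ha/year

11.81


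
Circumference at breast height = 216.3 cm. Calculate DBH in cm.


Formula: DBH = C / pi
DBH = 216.3 / pi
pi = 3.14159...
DBH = 68.9 cm

68.9


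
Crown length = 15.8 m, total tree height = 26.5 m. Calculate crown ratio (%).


Formula: Crown Ratio = (Crown Length / Total Height) * 100
CR = (15.8 m / 26.5 m) * 100
CR = 0.5962 * 100 = 59.6%

59.6


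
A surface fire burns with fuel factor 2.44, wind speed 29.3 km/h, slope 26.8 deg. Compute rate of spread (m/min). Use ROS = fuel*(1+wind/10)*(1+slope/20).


Formula: ROS = fuel * (1 + wind/10) * (1 + slope/20)
Wind factor = 1 + 29.3/10 = 3.93
Slope factor = 1 + 26.8/20 = 2.34
ROS = 2.44 * 3.93 * 2.34 = 22.44 m/min

22.44


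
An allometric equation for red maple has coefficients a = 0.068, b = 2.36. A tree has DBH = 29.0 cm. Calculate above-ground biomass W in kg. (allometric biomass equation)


Formula: W = a * DBH^b  (allometric power law)
DBH^b = 29.0^2.36 = 2826.5669
W = 0.068 * 2826.5669 = 192.2 kg

192.2


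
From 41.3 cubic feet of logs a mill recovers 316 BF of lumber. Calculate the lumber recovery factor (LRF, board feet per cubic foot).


Formula: LRF = Lumber Output (BF) / Log Input (ft^3)
LRF = 316 BF / 41.3 ft^3
LRF = 7.65 BF/ft^3

7.65


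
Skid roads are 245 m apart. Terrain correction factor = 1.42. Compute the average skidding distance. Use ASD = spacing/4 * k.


Formula: ASD = (spacing / 4) * correction
Uncorrected distance = spacing / 4 = 245 / 4 = 61.25 m
ASD = 61.25 * 1.42 = 87 m

87


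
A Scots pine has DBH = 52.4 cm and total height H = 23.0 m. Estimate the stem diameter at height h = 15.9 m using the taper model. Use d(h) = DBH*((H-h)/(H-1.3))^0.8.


Taper: d(h) = DBH * ((H - h) / (H - 1.3))^0.8
Numerator = H - h = 23.0 - 15.9 = 7.1 m
Denominator = H - 1.3 = 23.0 - 1.3 = 21.7 m
Ratio = 7.1 / 21.7 = 0.32719
d = 52.4 * 0.32719^0.8 = 21.4 cm

21.4


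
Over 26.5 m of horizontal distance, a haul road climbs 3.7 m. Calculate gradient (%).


Formula: Gradient = rise / run * 100
Gradient = 3.7 / 26.5 * 100 = 14.0%

14.0


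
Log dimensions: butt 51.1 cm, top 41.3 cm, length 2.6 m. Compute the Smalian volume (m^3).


Smalian: V = (A1 + A2)/2 * L,  A = pi*(D/200)^2
A1 = pi*(51.1/200)^2 = 0.205084 m^2
A2 = pi*(41.3/200)^2 = 0.133965 m^2
V = (0.205084+0.133965)/2*2.6 = 0.4408 m^3

0.4408


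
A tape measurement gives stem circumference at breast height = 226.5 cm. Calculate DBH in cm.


Formula: DBH = C / pi
DBH = 226.5 / pi
pi = 3.14159...
DBH = 72.1 cm

72.1


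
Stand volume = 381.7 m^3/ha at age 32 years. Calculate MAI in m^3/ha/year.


Formula: MAI = Total Volume / Stand Age
MAI = 381.7 m^3/ha / 32 years
MAI = 11.93 m^3/ha/year

11.93


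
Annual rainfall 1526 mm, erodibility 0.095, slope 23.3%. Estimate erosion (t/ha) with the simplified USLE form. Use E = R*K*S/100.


Formula: E = R * K * S / 100  (simplified USLE)
R * K = 1526 * 0.095 = 144.97
E = 144.97 * 23.3 / 100 = 33.78 t/ha

33.78


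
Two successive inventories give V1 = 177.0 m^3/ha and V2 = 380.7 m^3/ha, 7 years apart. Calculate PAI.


Formula: PAI = (V_T2 - V_T1) / (T2 - T1)
Volume increment = 380.7 - 177.0 = 203.7 m^3/ha
PAI = 203.7 / 7 = 29.1 m^3/ha/year

29.1


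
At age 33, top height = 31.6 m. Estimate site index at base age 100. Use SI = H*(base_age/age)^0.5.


Formula: SI = H_dom * (base_age / age)^0.5
Age ratio = 100 / 33 = 3.0303
sqrt(age_ratio) = 1.74078
SI = 31.6 * 1.74078 = 55.0 m

55.0


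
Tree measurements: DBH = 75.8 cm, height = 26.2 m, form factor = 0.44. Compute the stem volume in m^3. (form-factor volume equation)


Formula: V = pi * (DBH/200)^2 * H * ff
Radius = DBH/200 = 75.8/200 = 0.379 m
Radius^2 = 0.379^2 = 0.143641 m^2
V = pi * 0.143641 * 26.2 * 0.44
V = 5.202 m^3

5.202


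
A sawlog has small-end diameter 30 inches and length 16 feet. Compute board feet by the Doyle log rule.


Doyle: BF = (D - 4)^2 * L / 16
Adjusted diameter = 30 - 4 = 26 in
(D-4)^2 = 26^2 = 676
BF = 676 * 16 / 16 = 676 BF

676


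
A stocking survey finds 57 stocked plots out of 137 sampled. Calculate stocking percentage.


Formula: Stocking % = stocked plots / total plots * 100
Stocking = 57 / 137 * 100
Stocking = 0.4161 * 100 = 41.6%

41.6


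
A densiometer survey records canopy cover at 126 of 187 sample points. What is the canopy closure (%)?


Formula: Canopy closure = covered points / total points * 100
Closure = 126 / 187 * 100
Closure = 0.6738 * 100 = 67.4%

67.4


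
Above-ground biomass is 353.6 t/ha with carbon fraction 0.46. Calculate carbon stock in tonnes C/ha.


Formula: Carbon Stock = Biomass * Carbon Fraction
C = 353.6 t/ha * 0.46
C = 162.7 t C/ha

162.7


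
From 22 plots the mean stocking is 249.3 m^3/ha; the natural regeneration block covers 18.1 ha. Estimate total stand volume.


Formula: Total Volume = Mean Volume per ha * Total Area
Total Volume = 249.3 m^3/ha * 18.1 ha
Total Volume = 4512 m^3

4512


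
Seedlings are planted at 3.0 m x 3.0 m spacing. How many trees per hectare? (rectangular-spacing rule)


Formula: TPH = 10000 m^2/ha / (spacing_x * spacing_y)
Area per tree = 3.0 m * 3.0 m = 9.0 m^2
TPH = 10000 / 9.0 = 1111 trees/ha

1111


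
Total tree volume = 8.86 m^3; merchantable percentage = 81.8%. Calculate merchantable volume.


Formula: MV = V_total * (merchantable_pct / 100)
Merchantable fraction = 81.8% / 100 = 0.818
MV = 8.86 m^3 * 0.818 = 7.247 m^3

7.247


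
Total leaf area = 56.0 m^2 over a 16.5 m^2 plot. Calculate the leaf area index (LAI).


Formula: LAI = total leaf area / ground area  (dimensionless)
LAI = 56.0 m^2 / 16.5 m^2
LAI = 3.39

3.39


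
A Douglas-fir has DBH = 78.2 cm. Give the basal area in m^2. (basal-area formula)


Formula: BA = pi * (DBH/2)^2 / 10000  (cm^2 to m^2)
Radius = DBH/2 = 78.2/2 = 39.1 cm
BA = pi * 39.1^2 / 10000
   = 4802.8983 cm^2 / 10000
   = 0.4803 m^2

0.4803


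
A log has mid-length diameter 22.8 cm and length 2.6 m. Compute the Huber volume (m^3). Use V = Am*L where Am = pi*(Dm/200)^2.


Huber: V = Am * L,  Am = pi*(Dm/200)^2
Am = pi*(22.8/200)^2 = 0.040828 m^2
V = 0.040828*2.6 = 0.1062 m^3

0.1062


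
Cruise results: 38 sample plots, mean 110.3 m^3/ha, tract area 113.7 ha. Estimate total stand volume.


Formula: Total Volume = Mean Volume per ha * Total Area
Total Volume = 110.3 m^3/ha * 113.7 ha
Total Volume = 12541 m^3

12541


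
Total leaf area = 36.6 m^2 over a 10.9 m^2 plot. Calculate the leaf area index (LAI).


Formula: LAI = total leaf area / ground area  (dimensionless)
LAI = 36.6 m^2 / 10.9 m^2
LAI = 3.36

3.36


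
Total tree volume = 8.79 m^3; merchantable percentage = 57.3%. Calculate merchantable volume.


Formula: MV = V_total * (merchantable_pct / 100)
Merchantable fraction = 57.3% / 100 = 0.573
MV = 8.79 m^3 * 0.573 = 5.037 m^3

5.037


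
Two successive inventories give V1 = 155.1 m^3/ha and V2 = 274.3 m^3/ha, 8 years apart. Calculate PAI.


Formula: PAI = (V_T2 - V_T1) / (T2 - T1)
Volume increment = 274.3 - 155.1 = 119.2 m^3/ha
PAI = 119.2 / 8 = 14.9 m^3/ha/year

14.9


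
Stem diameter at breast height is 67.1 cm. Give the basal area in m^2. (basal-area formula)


Formula: BA = pi * (DBH/2)^2 / 10000  (cm^2 to m^2)
Radius = DBH/2 = 67.1/2 = 33.55 cm
BA = pi * 33.55^2 / 10000
   = 3536.1845 cm^2 / 10000
   = 0.3536 m^2

0.3536


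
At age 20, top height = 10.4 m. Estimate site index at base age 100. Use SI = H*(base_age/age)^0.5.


Formula: SI = H_dom * (base_age / age)^0.5
Age ratio = 100 / 20 = 5.0
sqrt(age_ratio) = 2.23607
SI = 10.4 * 2.23607 = 23.3 m

23.3


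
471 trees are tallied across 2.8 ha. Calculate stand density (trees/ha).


Formula: Stand Density = N_trees / Area_ha
Density = 471 trees / 2.8 ha
Density = 168 trees/ha

168


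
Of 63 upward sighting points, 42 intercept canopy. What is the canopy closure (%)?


Formula: Canopy closure = covered points / total points * 100
Closure = 42 / 63 * 100
Closure = 0.6667 * 100 = 66.7%

66.7


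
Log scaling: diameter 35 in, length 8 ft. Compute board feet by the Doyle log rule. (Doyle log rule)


Doyle: BF = (D - 4)^2 * L / 16
Adjusted diameter = 35 - 4 = 31 in
(D-4)^2 = 31^2 = 961
BF = 961 * 8 / 16 = 481 BF

481


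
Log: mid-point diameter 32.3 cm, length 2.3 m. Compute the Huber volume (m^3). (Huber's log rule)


Huber: V = Am * L,  Am = pi*(Dm/200)^2
Am = pi*(32.3/200)^2 = 0.08194 m^2
V = 0.08194*2.3 = 0.1885 m^3

0.1885


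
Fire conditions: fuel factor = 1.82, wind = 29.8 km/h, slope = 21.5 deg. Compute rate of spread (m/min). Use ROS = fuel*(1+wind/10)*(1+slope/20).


Formula: ROS = fuel * (1 + wind/10) * (1 + slope/20)
Wind factor = 1 + 29.8/10 = 3.98
Slope factor = 1 + 21.5/20 = 2.075
ROS = 1.82 * 3.98 * 2.075 = 15.03 m/min

15.03


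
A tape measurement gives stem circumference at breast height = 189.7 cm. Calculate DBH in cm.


Formula: DBH = C / pi
DBH = 189.7 / pi
pi = 3.14159...
DBH = 60.4 cm

60.4


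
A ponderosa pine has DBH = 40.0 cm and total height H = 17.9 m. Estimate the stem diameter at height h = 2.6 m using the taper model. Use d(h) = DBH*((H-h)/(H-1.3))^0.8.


Taper: d(h) = DBH * ((H - h) / (H - 1.3))^0.8
Numerator = H - h = 17.9 - 2.6 = 15.3 m
Denominator = H - 1.3 = 17.9 - 1.3 = 16.6 m
Ratio = 15.3 / 16.6 = 0.92169
d = 40.0 * 0.92169^0.8 = 37.5 cm

37.5


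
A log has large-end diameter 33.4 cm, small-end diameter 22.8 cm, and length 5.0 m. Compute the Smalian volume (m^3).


Smalian: V = (A1 + A2)/2 * L,  A = pi*(D/200)^2
A1 = pi*(33.4/200)^2 = 0.087616 m^2
A2 = pi*(22.8/200)^2 = 0.040828 m^2
V = (0.087616+0.040828)/2*5.0 = 0.3211 m^3

0.3211


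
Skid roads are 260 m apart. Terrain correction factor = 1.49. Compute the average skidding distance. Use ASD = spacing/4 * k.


Formula: ASD = (spacing / 4) * correction
Uncorrected distance = spacing / 4 = 260 / 4 = 65 m
ASD = 65 * 1.49 = 97 m

97


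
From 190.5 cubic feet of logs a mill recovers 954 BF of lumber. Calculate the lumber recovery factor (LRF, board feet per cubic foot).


Formula: LRF = Lumber Output (BF) / Log Input (ft^3)
LRF = 954 BF / 190.5 ft^3
LRF = 5.01 BF/ft^3

5.01


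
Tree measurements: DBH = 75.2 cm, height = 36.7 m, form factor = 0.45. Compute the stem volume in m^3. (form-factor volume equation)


Formula: V = pi * (DBH/200)^2 * H * ff
Radius = DBH/200 = 75.2/200 = 0.376 m
Radius^2 = 0.376^2 = 0.141376 m^2
V = pi * 0.141376 * 36.7 * 0.45
V = 7.335 m^3

7.335


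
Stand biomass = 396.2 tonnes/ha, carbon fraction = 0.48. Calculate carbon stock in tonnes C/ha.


Formula: Carbon Stock = Biomass * Carbon Fraction
C = 396.2 t/ha * 0.48
C = 190.2 t C/ha

190.2


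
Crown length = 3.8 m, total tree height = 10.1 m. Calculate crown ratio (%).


Formula: Crown Ratio = (Crown Length / Total Height) * 100
CR = (3.8 m / 10.1 m) * 100
CR = 0.3762 * 100 = 37.6%

37.6


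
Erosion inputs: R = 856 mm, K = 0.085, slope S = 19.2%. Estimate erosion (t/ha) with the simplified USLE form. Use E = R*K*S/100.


Formula: E = R * K * S / 100  (simplified USLE)
R * K = 856 * 0.085 = 72.76
E = 72.76 * 19.2 / 100 = 13.97 t/ha

13.97


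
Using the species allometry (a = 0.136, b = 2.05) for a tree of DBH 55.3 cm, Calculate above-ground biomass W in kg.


Formula: W = a * DBH^b  (allometric power law)
DBH^b = 55.3^2.05 = 3737.5458
W = 0.136 * 3737.5458 = 508.3 kg

508.3


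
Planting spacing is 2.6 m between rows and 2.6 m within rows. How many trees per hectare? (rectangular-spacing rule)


Formula: TPH = 10000 m^2/ha / (spacing_x * spacing_y)
Area per tree = 2.6 m * 2.6 m = 6.76 m^2
TPH = 10000 / 6.76 = 1479 trees/ha

1479


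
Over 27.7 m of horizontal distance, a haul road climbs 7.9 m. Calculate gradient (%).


Formula: Gradient = rise / run * 100
Gradient = 7.9 / 27.7 * 100 = 28.5%

28.5


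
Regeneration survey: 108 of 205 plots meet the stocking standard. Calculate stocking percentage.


Formula: Stocking % = stocked plots / total plots * 100
Stocking = 108 / 205 * 100
Stocking = 0.5268 * 100 = 52.7%

52.7


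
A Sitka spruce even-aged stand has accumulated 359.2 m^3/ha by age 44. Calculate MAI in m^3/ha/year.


Formula: MAI = Total Volume / Stand Age
MAI = 359.2 m^3/ha / 44 years
MAI = 8.16 m^3/ha/year

8.16


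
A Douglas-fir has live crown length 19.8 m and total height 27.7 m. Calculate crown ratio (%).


Formula: Crown Ratio = (Crown Length / Total Height) * 100
CR = (19.8 m / 27.7 m) * 100
CR = 0.7148 * 100 = 71.5%

71.5


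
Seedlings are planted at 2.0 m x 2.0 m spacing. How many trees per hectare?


Formula: TPH = 10000 m^2/ha / (spacing_x * spacing_y)
Area per tree = 2.0 m * 2.0 m = 4.0 m^2
TPH = 10000 / 4.0 = 2500 trees/ha

2500


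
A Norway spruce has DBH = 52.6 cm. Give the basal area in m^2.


Formula: BA = pi * (DBH/2)^2 / 10000  (cm^2 to m^2)
Radius = DBH/2 = 52.6/2 = 26.3 cm
BA = pi * 26.3^2 / 10000
   = 2173.0082 cm^2 / 10000
   = 0.2173 m^2

0.2173


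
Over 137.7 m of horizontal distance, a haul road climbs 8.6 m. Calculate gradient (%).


Formula: Gradient = rise / run * 100
Gradient = 8.6 / 137.7 * 100 = 6.2%

6.2


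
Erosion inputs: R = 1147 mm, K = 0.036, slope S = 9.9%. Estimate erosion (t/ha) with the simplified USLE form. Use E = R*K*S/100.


Formula: E = R * K * S / 100  (simplified USLE)
R * K = 1147 * 0.036 = 41.292
E = 41.292 * 9.9 / 100 = 4.09 t/ha

4.09


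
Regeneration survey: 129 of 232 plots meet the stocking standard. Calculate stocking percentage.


Formula: Stocking % = stocked plots / total plots * 100
Stocking = 129 / 232 * 100
Stocking = 0.556 * 100 = 55.6%

55.6


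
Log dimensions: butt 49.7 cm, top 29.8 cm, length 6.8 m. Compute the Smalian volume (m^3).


Smalian: V = (A1 + A2)/2 * L,  A = pi*(D/200)^2
A1 = pi*(49.7/200)^2 = 0.194 m^2
A2 = pi*(29.8/200)^2 = 0.069746 m^2
V = (0.194+0.069746)/2*6.8 = 0.8967 m^3

0.8967


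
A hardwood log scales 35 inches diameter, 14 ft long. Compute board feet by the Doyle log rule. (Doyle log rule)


Doyle: BF = (D - 4)^2 * L / 16
Adjusted diameter = 35 - 4 = 31 in
(D-4)^2 = 31^2 = 961
BF = 961 * 14 / 16 = 841 BF

841


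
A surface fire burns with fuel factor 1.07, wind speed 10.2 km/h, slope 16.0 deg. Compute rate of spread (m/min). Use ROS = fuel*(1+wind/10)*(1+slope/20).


Formula: ROS = fuel * (1 + wind/10) * (1 + slope/20)
Wind factor = 1 + 10.2/10 = 2.02
Slope factor = 1 + 16.0/20 = 1.8
ROS = 1.07 * 2.02 * 1.8 = 3.89 m/min

3.89


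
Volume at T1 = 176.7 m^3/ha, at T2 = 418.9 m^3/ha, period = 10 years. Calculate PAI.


Formula: PAI = (V_T2 - V_T1) / (T2 - T1)
Volume increment = 418.9 - 176.7 = 242.2 m^3/ha
PAI = 242.2 / 10 = 24.22 m^3/ha/year

24.22


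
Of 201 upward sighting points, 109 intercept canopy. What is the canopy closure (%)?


Formula: Canopy closure = covered points / total points * 100
Closure = 109 / 201 * 100
Closure = 0.5423 * 100 = 54.2%

54.2


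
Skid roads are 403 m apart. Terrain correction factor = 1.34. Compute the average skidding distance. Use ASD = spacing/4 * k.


Formula: ASD = (spacing / 4) * correction
Uncorrected distance = spacing / 4 = 403 / 4 = 100.75 m
ASD = 100.75 * 1.34 = 135 m

135


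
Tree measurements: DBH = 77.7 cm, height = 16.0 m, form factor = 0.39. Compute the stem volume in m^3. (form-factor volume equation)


Formula: V = pi * (DBH/200)^2 * H * ff
Radius = DBH/200 = 77.7/200 = 0.3885 m
Radius^2 = 0.3885^2 = 0.15093225 m^2
V = pi * 0.15093225 * 16.0 * 0.39
V = 2.959 m^3

2.959


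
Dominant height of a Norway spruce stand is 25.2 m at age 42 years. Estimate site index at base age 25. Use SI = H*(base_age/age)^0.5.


Formula: SI = H_dom * (base_age / age)^0.5
Age ratio = 25 / 42 = 0.59524
sqrt(age_ratio) = 0.77152
SI = 25.2 * 0.77152 = 19.4 m

19.4


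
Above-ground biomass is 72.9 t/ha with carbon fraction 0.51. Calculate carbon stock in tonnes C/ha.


Formula: Carbon Stock = Biomass * Carbon Fraction
C = 72.9 t/ha * 0.51
C = 37.2 t C/ha

37.2


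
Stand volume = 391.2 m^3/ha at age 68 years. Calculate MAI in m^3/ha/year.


Formula: MAI = Total Volume / Stand Age
MAI = 391.2 m^3/ha / 68 years
MAI = 5.75 m^3/ha/year

5.75


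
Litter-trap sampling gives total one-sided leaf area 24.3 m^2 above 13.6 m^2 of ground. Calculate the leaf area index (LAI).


Formula: LAI = total leaf area / ground area  (dimensionless)
LAI = 24.3 m^2 / 13.6 m^2
LAI = 1.79

1.79


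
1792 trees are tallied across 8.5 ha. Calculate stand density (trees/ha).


Formula: Stand Density = N_trees / Area_ha
Density = 1792 trees / 8.5 ha
Density = 211 trees/ha

211


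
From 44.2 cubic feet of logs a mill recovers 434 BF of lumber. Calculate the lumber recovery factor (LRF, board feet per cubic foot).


Formula: LRF = Lumber Output (BF) / Log Input (ft^3)
LRF = 434 BF / 44.2 ft^3
LRF = 9.82 BF/ft^3

9.82


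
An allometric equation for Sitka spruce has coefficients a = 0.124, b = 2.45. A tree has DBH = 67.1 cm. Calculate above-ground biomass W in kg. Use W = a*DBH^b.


Formula: W = a * DBH^b  (allometric power law)
DBH^b = 67.1^2.45 = 29886.1639
W = 0.124 * 29886.1639 = 3705.9 kg

3705.9


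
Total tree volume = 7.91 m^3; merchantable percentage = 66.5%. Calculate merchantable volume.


Formula: MV = V_total * (merchantable_pct / 100)
Merchantable fraction = 66.5% / 100 = 0.665
MV = 7.91 m^3 * 0.665 = 5.26 m^3

5.26


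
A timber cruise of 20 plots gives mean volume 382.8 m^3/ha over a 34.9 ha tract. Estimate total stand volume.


Formula: Total Volume = Mean Volume per ha * Total Area
Total Volume = 382.8 m^3/ha * 34.9 ha
Total Volume = 13360 m^3

13360


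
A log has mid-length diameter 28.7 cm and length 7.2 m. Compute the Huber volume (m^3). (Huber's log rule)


Huber: V = Am * L,  Am = pi*(Dm/200)^2
Am = pi*(28.7/200)^2 = 0.064692 m^2
V = 0.064692*7.2 = 0.4658 m^3

0.4658


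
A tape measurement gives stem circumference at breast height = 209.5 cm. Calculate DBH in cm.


Formula: DBH = C / pi
DBH = 209.5 / pi
pi = 3.14159...
DBH = 66.7 cm

66.7


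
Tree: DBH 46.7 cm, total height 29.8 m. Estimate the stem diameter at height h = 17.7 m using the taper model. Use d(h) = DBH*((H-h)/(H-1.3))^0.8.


Taper: d(h) = DBH * ((H - h) / (H - 1.3))^0.8
Numerator = H - h = 29.8 - 17.7 = 12.1 m
Denominator = H - 1.3 = 29.8 - 1.3 = 28.5 m
Ratio = 12.1 / 28.5 = 0.42456
d = 46.7 * 0.42456^0.8 = 23.5 cm

23.5


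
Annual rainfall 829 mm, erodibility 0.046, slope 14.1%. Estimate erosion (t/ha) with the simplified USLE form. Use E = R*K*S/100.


Formula: E = R * K * S / 100  (simplified USLE)
R * K = 829 * 0.046 = 38.134
E = 38.134 * 14.1 / 100 = 5.38 t/ha

5.38


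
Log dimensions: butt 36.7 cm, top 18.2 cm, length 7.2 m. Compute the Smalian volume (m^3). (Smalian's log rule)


Smalian: V = (A1 + A2)/2 * L,  A = pi*(D/200)^2
A1 = pi*(36.7/200)^2 = 0.105784 m^2
A2 = pi*(18.2/200)^2 = 0.026016 m^2
V = (0.105784+0.026016)/2*7.2 = 0.4745 m^3

0.4745


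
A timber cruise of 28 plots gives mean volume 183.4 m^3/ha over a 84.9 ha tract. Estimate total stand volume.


Formula: Total Volume = Mean Volume per ha * Total Area
Total Volume = 183.4 m^3/ha * 84.9 ha
Total Volume = 15571 m^3

15571


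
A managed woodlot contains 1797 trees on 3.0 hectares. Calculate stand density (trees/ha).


Formula: Stand Density = N_trees / Area_ha
Density = 1797 trees / 3.0 ha
Density = 599 trees/ha

599


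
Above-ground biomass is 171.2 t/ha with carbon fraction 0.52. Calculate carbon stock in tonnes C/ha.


Formula: Carbon Stock = Biomass * Carbon Fraction
C = 171.2 t/ha * 0.52
C = 89.0 t C/ha

89.0


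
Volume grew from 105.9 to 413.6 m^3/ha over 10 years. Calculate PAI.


Formula: PAI = (V_T2 - V_T1) / (T2 - T1)
Volume increment = 413.6 - 105.9 = 307.7 m^3/ha
PAI = 307.7 / 10 = 30.77 m^3/ha/year

30.77


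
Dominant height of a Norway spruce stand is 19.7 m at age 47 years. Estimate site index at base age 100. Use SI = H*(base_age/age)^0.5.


Formula: SI = H_dom * (base_age / age)^0.5
Age ratio = 100 / 47 = 2.12766
sqrt(age_ratio) = 1.45865
SI = 19.7 * 1.45865 = 28.7 m

28.7


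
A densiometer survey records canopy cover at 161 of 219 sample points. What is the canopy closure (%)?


Formula: Canopy closure = covered points / total points * 100
Closure = 161 / 219 * 100
Closure = 0.7352 * 100 = 73.5%

73.5


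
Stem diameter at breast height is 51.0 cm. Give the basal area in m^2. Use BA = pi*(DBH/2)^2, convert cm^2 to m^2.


Formula: BA = pi * (DBH/2)^2 / 10000  (cm^2 to m^2)
Radius = DBH/2 = 51.0/2 = 25.5 cm
BA = pi * 25.5^2 / 10000
   = 2042.8206 cm^2 / 10000
   = 0.2043 m^2

0.2043


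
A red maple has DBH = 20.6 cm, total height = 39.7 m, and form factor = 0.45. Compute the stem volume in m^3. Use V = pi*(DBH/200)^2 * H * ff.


Formula: V = pi * (DBH/200)^2 * H * ff
Radius = DBH/200 = 20.6/200 = 0.103 m
Radius^2 = 0.103^2 = 0.010609 m^2
V = pi * 0.010609 * 39.7 * 0.45
V = 0.595 m^3

0.595


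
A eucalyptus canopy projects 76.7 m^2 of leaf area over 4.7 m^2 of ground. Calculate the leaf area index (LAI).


Formula: LAI = total leaf area / ground area  (dimensionless)
LAI = 76.7 m^2 / 4.7 m^2
LAI = 16.32

16.32


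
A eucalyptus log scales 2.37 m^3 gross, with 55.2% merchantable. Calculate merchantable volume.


Formula: MV = V_total * (merchantable_pct / 100)
Merchantable fraction = 55.2% / 100 = 0.552
MV = 2.37 m^3 * 0.552 = 1.308 m^3

1.308


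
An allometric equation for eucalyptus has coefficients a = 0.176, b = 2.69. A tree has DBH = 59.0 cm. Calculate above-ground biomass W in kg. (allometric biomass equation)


Formula: W = a * DBH^b  (allometric power law)
DBH^b = 59.0^2.69 = 58021.8953
W = 0.176 * 58021.8953 = 10211.9 kg

10211.9


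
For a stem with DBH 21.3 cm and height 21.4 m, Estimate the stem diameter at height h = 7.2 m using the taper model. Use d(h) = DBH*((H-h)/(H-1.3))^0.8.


Taper: d(h) = DBH * ((H - h) / (H - 1.3))^0.8
Numerator = H - h = 21.4 - 7.2 = 14.2 m
Denominator = H - 1.3 = 21.4 - 1.3 = 20.1 m
Ratio = 14.2 / 20.1 = 0.70647
d = 21.3 * 0.70647^0.8 = 16.1 cm

16.1


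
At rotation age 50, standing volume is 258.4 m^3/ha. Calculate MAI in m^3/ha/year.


Formula: MAI = Total Volume / Stand Age
MAI = 258.4 m^3/ha / 50 years
MAI = 5.17 m^3/ha/year

5.17


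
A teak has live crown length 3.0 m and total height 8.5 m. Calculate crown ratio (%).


Formula: Crown Ratio = (Crown Length / Total Height) * 100
CR = (3.0 m / 8.5 m) * 100
CR = 0.3529 * 100 = 35.3%

35.3


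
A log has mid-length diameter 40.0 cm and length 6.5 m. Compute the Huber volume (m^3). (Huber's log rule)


Huber: V = Am * L,  Am = pi*(Dm/200)^2
Am = pi*(40.0/200)^2 = 0.125664 m^2
V = 0.125664*6.5 = 0.8168 m^3

0.8168


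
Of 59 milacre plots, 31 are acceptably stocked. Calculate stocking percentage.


Formula: Stocking % = stocked plots / total plots * 100
Stocking = 31 / 59 * 100
Stocking = 0.5254 * 100 = 52.5%

52.5


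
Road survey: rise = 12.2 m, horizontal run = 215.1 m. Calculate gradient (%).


Formula: Gradient = rise / run * 100
Gradient = 12.2 / 215.1 * 100 = 5.7%

5.7


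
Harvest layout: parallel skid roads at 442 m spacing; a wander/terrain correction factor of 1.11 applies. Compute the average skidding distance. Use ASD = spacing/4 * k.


Formula: ASD = (spacing / 4) * correction
Uncorrected distance = spacing / 4 = 442 / 4 = 110.5 m
ASD = 110.5 * 1.11 = 123 m

123


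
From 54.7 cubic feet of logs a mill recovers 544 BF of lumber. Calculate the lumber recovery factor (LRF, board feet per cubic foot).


Formula: LRF = Lumber Output (BF) / Log Input (ft^3)
LRF = 544 BF / 54.7 ft^3
LRF = 9.95 BF/ft^3

9.95


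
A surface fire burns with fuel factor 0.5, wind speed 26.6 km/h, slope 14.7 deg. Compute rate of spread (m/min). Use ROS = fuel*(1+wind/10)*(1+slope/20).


Formula: ROS = fuel * (1 + wind/10) * (1 + slope/20)
Wind factor = 1 + 26.6/10 = 3.66
Slope factor = 1 + 14.7/20 = 1.735
ROS = 0.5 * 3.66 * 1.735 = 3.18 m/min

3.18


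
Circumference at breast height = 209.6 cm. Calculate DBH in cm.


Formula: DBH = C / pi
DBH = 209.6 / pi
pi = 3.14159...
DBH = 66.7 cm

66.7


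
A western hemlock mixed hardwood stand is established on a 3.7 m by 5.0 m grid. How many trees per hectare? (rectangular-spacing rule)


Formula: TPH = 10000 m^2/ha / (spacing_x * spacing_y)
Area per tree = 3.7 m * 5.0 m = 18.5 m^2
TPH = 10000 / 18.5 = 541 trees/ha

541


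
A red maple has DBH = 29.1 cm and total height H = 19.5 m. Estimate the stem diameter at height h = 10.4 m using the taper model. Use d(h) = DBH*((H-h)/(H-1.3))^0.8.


Taper: d(h) = DBH * ((H - h) / (H - 1.3))^0.8
Numerator = H - h = 19.5 - 10.4 = 9.1 m
Denominator = H - 1.3 = 19.5 - 1.3 = 18.2 m
Ratio = 9.1 / 18.2 = 0.5
d = 29.1 * 0.5^0.8 = 16.7 cm

16.7


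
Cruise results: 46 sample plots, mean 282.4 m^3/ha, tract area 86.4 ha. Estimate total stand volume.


Formula: Total Volume = Mean Volume per ha * Total Area
Total Volume = 282.4 m^3/ha * 86.4 ha
Total Volume = 24399 m^3

24399


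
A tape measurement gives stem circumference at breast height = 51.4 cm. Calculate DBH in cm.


Formula: DBH = C / pi
DBH = 51.4 / pi
pi = 3.14159...
DBH = 16.4 cm

16.4


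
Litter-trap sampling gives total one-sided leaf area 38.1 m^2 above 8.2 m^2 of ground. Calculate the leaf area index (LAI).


Formula: LAI = total leaf area / ground area  (dimensionless)
LAI = 38.1 m^2 / 8.2 m^2
LAI = 4.65

4.65


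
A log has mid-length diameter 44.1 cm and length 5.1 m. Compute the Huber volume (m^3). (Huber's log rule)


Huber: V = Am * L,  Am = pi*(Dm/200)^2
Am = pi*(44.1/200)^2 = 0.152745 m^2
V = 0.152745*5.1 = 0.779 m^3

0.779


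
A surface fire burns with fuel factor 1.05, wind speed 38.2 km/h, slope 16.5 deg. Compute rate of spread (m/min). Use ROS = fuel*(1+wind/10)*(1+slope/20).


Formula: ROS = fuel * (1 + wind/10) * (1 + slope/20)
Wind factor = 1 + 38.2/10 = 4.82
Slope factor = 1 + 16.5/20 = 1.825
ROS = 1.05 * 4.82 * 1.825 = 9.24 m/min

9.24


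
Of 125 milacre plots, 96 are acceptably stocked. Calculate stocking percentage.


Formula: Stocking % = stocked plots / total plots * 100
Stocking = 96 / 125 * 100
Stocking = 0.768 * 100 = 76.8%

76.8


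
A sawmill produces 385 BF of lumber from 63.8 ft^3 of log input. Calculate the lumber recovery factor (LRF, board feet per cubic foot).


Formula: LRF = Lumber Output (BF) / Log Input (ft^3)
LRF = 385 BF / 63.8 ft^3
LRF = 6.03 BF/ft^3

6.03


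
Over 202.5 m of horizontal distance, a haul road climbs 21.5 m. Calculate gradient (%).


Formula: Gradient = rise / run * 100
Gradient = 21.5 / 202.5 * 100 = 10.6%

10.6


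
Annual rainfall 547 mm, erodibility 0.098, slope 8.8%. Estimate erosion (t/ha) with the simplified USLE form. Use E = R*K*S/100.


Formula: E = R * K * S / 100  (simplified USLE)
R * K = 547 * 0.098 = 53.606
E = 53.606 * 8.8 / 100 = 4.72 t/ha

4.72


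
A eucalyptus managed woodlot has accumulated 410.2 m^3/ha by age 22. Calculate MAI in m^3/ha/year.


Formula: MAI = Total Volume / Stand Age
MAI = 410.2 m^3/ha / 22 years
MAI = 18.65 m^3/ha/year

18.65


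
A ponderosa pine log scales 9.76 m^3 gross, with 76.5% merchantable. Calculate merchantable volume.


Formula: MV = V_total * (merchantable_pct / 100)
Merchantable fraction = 76.5% / 100 = 0.765
MV = 9.76 m^3 * 0.765 = 7.466 m^3

7.466


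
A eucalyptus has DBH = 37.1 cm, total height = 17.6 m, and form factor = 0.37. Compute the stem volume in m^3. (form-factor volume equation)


Formula: V = pi * (DBH/200)^2 * H * ff
Radius = DBH/200 = 37.1/200 = 0.1855 m
Radius^2 = 0.1855^2 = 0.03441025 m^2
V = pi * 0.03441025 * 17.6 * 0.37
V = 0.704 m^3

0.704


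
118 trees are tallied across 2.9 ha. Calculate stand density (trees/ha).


Formula: Stand Density = N_trees / Area_ha
Density = 118 trees / 2.9 ha
Density = 41 trees/ha

41


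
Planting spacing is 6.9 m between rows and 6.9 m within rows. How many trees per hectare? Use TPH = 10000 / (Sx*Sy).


Formula: TPH = 10000 m^2/ha / (spacing_x * spacing_y)
Area per tree = 6.9 m * 6.9 m = 47.61 m^2
TPH = 10000 / 47.61 = 210 trees/ha

210


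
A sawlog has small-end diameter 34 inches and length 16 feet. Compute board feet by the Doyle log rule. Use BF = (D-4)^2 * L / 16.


Doyle: BF = (D - 4)^2 * L / 16
Adjusted diameter = 34 - 4 = 30 in
(D-4)^2 = 30^2 = 900
BF = 900 * 16 / 16 = 900 BF

900


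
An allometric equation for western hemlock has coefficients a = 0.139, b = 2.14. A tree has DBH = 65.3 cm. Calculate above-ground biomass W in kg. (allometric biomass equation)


Formula: W = a * DBH^b  (allometric power law)
DBH^b = 65.3^2.14 = 7654.4538
W = 0.139 * 7654.4538 = 1064.0 kg

1064.0


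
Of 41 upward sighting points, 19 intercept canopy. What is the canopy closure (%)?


Formula: Canopy closure = covered points / total points * 100
Closure = 19 / 41 * 100
Closure = 0.4634 * 100 = 46.3%

46.3


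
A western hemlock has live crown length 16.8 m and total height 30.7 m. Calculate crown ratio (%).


Formula: Crown Ratio = (Crown Length / Total Height) * 100
CR = (16.8 m / 30.7 m) * 100
CR = 0.5472 * 100 = 54.7%

54.7


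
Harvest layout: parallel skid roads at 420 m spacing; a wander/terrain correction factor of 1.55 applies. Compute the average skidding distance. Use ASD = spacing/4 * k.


Formula: ASD = (spacing / 4) * correction
Uncorrected distance = spacing / 4 = 420 / 4 = 105 m
ASD = 105 * 1.55 = 163 m

163


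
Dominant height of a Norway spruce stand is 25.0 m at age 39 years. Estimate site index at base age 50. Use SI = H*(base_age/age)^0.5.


Formula: SI = H_dom * (base_age / age)^0.5
Age ratio = 50 / 39 = 1.28205
sqrt(age_ratio) = 1.13228
SI = 25.0 * 1.13228 = 28.3 m

28.3


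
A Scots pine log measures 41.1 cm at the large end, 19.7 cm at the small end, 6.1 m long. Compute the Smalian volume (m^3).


Smalian: V = (A1 + A2)/2 * L,  A = pi*(D/200)^2
A1 = pi*(41.1/200)^2 = 0.13267 m^2
A2 = pi*(19.7/200)^2 = 0.030481 m^2
V = (0.13267+0.030481)/2*6.1 = 0.4976 m^3

0.4976


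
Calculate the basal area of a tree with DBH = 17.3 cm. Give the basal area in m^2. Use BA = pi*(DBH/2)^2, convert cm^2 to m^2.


Formula: BA = pi * (DBH/2)^2 / 10000  (cm^2 to m^2)
Radius = DBH/2 = 17.3/2 = 8.65 cm
BA = pi * 8.65^2 / 10000
   = 235.0618 cm^2 / 10000
   = 0.0235 m^2

0.0235


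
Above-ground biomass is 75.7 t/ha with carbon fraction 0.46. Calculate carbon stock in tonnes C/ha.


Formula: Carbon Stock = Biomass * Carbon Fraction
C = 75.7 t/ha * 0.46
C = 34.8 t C/ha

34.8


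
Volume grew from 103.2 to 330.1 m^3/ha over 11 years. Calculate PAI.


Formula: PAI = (V_T2 - V_T1) / (T2 - T1)
Volume increment = 330.1 - 103.2 = 226.9 m^3/ha
PAI = 226.9 / 11 = 20.63 m^3/ha/year

20.63


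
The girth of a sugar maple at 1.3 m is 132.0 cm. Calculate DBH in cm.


Formula: DBH = C / pi
DBH = 132.0 / pi
pi = 3.14159...
DBH = 42.0 cm

42.0


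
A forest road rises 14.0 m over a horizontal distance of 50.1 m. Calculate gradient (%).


Formula: Gradient = rise / run * 100
Gradient = 14.0 / 50.1 * 100 = 27.9%

27.9


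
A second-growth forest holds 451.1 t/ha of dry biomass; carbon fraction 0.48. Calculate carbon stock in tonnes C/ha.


Formula: Carbon Stock = Biomass * Carbon Fraction
C = 451.1 t/ha * 0.48
C = 216.5 t C/ha

216.5


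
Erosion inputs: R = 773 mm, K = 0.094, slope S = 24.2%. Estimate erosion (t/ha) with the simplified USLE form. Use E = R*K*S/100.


Formula: E = R * K * S / 100  (simplified USLE)
R * K = 773 * 0.094 = 72.662
E = 72.662 * 24.2 / 100 = 17.58 t/ha

17.58


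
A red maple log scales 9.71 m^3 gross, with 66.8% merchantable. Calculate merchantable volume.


Formula: MV = V_total * (merchantable_pct / 100)
Merchantable fraction = 66.8% / 100 = 0.668
MV = 9.71 m^3 * 0.668 = 6.486 m^3

6.486


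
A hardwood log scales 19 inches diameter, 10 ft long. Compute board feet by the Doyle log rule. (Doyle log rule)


Doyle: BF = (D - 4)^2 * L / 16
Adjusted diameter = 19 - 4 = 15 in
(D-4)^2 = 15^2 = 225
BF = 225 * 10 / 16 = 141 BF

141


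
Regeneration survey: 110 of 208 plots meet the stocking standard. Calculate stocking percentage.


Formula: Stocking % = stocked plots / total plots * 100
Stocking = 110 / 208 * 100
Stocking = 0.5288 * 100 = 52.9%

52.9


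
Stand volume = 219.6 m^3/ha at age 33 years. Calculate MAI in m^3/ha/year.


Formula: MAI = Total Volume / Stand Age
MAI = 219.6 m^3/ha / 33 years
MAI = 6.65 m^3/ha/year

6.65


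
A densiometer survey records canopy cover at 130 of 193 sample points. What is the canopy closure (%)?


Formula: Canopy closure = covered points / total points * 100
Closure = 130 / 193 * 100
Closure = 0.6736 * 100 = 67.4%

67.4


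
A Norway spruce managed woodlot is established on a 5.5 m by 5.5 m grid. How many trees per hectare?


Formula: TPH = 10000 m^2/ha / (spacing_x * spacing_y)
Area per tree = 5.5 m * 5.5 m = 30.25 m^2
TPH = 10000 / 30.25 = 331 trees/ha

331


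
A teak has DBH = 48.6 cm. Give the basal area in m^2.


Formula: BA = pi * (DBH/2)^2 / 10000  (cm^2 to m^2)
Radius = DBH/2 = 48.6/2 = 24.3 cm
BA = pi * 24.3^2 / 10000
   = 1855.079 cm^2 / 10000
   = 0.1855 m^2

0.1855


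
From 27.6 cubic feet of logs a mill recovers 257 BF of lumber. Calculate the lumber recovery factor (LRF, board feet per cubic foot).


Formula: LRF = Lumber Output (BF) / Log Input (ft^3)
LRF = 257 BF / 27.6 ft^3
LRF = 9.31 BF/ft^3

9.31


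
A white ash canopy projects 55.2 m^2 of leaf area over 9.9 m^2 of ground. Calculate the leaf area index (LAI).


Formula: LAI = total leaf area / ground area  (dimensionless)
LAI = 55.2 m^2 / 9.9 m^2
LAI = 5.58

5.58


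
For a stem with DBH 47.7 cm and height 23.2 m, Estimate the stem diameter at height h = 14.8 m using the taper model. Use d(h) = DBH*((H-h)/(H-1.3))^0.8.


Taper: d(h) = DBH * ((H - h) / (H - 1.3))^0.8
Numerator = H - h = 23.2 - 14.8 = 8.4 m
Denominator = H - 1.3 = 23.2 - 1.3 = 21.9 m
Ratio = 8.4 / 21.9 = 0.38356
d = 47.7 * 0.38356^0.8 = 22.2 cm

22.2


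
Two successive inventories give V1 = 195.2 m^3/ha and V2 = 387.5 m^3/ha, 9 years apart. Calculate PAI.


Formula: PAI = (V_T2 - V_T1) / (T2 - T1)
Volume increment = 387.5 - 195.2 = 192.3 m^3/ha
PAI = 192.3 / 9 = 21.37 m^3/ha/year

21.37


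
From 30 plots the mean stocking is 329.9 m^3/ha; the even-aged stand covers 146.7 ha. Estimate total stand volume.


Formula: Total Volume = Mean Volume per ha * Total Area
Total Volume = 329.9 m^3/ha * 146.7 ha
Total Volume = 48396 m^3

48396


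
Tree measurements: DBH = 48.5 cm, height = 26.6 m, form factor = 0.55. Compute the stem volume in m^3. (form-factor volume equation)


Formula: V = pi * (DBH/200)^2 * H * ff
Radius = DBH/200 = 48.5/200 = 0.2425 m
Radius^2 = 0.2425^2 = 0.05880625 m^2
V = pi * 0.05880625 * 26.6 * 0.55
V = 2.703 m^3

2.703


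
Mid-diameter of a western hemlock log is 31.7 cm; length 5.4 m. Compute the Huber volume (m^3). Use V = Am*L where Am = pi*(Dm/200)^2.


Huber: V = Am * L,  Am = pi*(Dm/200)^2
Am = pi*(31.7/200)^2 = 0.078924 m^2
V = 0.078924*5.4 = 0.4262 m^3

0.4262


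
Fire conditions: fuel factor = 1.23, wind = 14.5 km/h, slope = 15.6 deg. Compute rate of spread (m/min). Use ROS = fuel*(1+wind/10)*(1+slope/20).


Formula: ROS = fuel * (1 + wind/10) * (1 + slope/20)
Wind factor = 1 + 14.5/10 = 2.45
Slope factor = 1 + 15.6/20 = 1.78
ROS = 1.23 * 2.45 * 1.78 = 5.36 m/min

5.36


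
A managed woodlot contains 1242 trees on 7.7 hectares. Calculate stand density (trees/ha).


Formula: Stand Density = N_trees / Area_ha
Density = 1242 trees / 7.7 ha
Density = 161 trees/ha

161


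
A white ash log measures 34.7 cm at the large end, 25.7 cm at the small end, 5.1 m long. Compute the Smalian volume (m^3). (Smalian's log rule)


Smalian: V = (A1 + A2)/2 * L,  A = pi*(D/200)^2
A1 = pi*(34.7/200)^2 = 0.094569 m^2
A2 = pi*(25.7/200)^2 = 0.051875 m^2
V = (0.094569+0.051875)/2*5.1 = 0.3734 m^3

0.3734


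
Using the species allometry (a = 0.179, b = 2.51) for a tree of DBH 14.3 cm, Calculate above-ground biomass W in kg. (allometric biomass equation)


Formula: W = a * DBH^b  (allometric power law)
DBH^b = 14.3^2.51 = 794.1334
W = 0.179 * 794.1334 = 142.1 kg

142.1


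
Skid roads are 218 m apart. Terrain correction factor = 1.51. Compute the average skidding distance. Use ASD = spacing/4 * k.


Formula: ASD = (spacing / 4) * correction
Uncorrected distance = spacing / 4 = 218 / 4 = 54.5 m
ASD = 54.5 * 1.51 = 82 m

82


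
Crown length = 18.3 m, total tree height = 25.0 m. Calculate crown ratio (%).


Formula: Crown Ratio = (Crown Length / Total Height) * 100
CR = (18.3 m / 25.0 m) * 100
CR = 0.732 * 100 = 73.2%

73.2


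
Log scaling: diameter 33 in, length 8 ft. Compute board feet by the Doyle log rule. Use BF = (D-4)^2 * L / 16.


Doyle: BF = (D - 4)^2 * L / 16
Adjusted diameter = 33 - 4 = 29 in
(D-4)^2 = 29^2 = 841
BF = 841 * 8 / 16 = 421 BF

421


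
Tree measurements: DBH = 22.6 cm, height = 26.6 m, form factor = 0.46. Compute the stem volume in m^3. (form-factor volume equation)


Formula: V = pi * (DBH/200)^2 * H * ff
Radius = DBH/200 = 22.6/200 = 0.113 m
Radius^2 = 0.113^2 = 0.012769 m^2
V = pi * 0.012769 * 26.6 * 0.46
V = 0.491 m^3

0.491


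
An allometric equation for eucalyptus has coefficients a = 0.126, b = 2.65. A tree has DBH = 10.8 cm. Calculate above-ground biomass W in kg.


Formula: W = a * DBH^b  (allometric power law)
DBH^b = 10.8^2.65 = 547.7381
W = 0.126 * 547.7381 = 69.0 kg

69.0


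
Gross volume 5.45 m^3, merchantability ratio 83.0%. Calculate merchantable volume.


Formula: MV = V_total * (merchantable_pct / 100)
Merchantable fraction = 83.0% / 100 = 0.83
MV = 5.45 m^3 * 0.83 = 4.524 m^3

4.524
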